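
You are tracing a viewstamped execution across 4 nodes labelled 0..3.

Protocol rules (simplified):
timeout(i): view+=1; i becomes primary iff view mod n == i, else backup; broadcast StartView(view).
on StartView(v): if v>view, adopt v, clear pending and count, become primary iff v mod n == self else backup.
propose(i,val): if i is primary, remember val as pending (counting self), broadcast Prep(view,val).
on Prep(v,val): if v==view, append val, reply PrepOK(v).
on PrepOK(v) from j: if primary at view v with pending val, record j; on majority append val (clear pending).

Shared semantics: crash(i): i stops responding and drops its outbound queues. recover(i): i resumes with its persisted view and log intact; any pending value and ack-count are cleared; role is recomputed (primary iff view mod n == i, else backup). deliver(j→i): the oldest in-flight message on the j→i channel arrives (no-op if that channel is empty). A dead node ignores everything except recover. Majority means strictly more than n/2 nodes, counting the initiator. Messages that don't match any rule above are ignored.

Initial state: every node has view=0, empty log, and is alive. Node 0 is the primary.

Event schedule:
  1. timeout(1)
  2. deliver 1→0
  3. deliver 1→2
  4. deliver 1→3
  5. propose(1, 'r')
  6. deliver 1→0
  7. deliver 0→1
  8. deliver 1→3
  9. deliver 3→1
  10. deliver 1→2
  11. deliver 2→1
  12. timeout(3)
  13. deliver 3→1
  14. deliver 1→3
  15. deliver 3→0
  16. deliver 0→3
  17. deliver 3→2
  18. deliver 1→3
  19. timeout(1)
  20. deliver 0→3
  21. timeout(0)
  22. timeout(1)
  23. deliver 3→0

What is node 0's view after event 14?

e1 timeout(1): 1[prim,v=1,-]
e2 deliver 1→0: 0[back,v=1,-]
e3 deliver 1→2: 2[back,v=1,-]
e4 deliver 1→3: 3[back,v=1,-]
e5 propose(1,'r'): ·
e6 deliver 1→0: 0[back,v=1,r]
e7 deliver 0→1: ·
e8 deliver 1→3: 3[back,v=1,r]
e9 deliver 3→1: 1[prim,v=1,r]
e10 deliver 1→2: 2[back,v=1,r]
e11 deliver 2→1: ·
e12 timeout(3): 3[back,v=2,r]
e13 deliver 3→1: 1[back,v=2,r]
e14 deliver 1→3: ·

1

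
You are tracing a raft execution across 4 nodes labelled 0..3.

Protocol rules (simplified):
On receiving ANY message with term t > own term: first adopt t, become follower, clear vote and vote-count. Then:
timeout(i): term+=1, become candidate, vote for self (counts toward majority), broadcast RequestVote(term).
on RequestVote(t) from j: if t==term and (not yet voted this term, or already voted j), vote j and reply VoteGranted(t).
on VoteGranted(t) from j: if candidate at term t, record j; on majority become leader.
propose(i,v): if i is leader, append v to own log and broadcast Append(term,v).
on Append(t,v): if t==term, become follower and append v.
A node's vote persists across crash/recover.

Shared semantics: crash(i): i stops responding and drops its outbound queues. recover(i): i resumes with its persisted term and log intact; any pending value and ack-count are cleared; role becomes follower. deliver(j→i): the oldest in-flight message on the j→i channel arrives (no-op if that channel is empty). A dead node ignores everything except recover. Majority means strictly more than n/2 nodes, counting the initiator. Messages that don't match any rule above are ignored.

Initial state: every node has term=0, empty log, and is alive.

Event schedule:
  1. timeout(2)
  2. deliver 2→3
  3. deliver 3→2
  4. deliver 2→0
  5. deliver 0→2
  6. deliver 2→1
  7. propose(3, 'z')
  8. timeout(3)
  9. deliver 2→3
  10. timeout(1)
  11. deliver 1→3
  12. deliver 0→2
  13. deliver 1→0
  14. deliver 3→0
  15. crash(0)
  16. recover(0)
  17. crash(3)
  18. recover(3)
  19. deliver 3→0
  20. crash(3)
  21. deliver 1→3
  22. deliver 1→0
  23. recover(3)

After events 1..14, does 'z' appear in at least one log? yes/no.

no

1. timeout(2):  <2:cand t1 ->
2. deliver 2→3:  <3:foll t1 ->
3. deliver 3→2:  nop
4. deliver 2→0:  <0:foll t1 ->
5. deliver 0→2:  <2:lead t1 ->
6. deliver 2→1:  <1:foll t1 ->
7. propose(3,'z'):  nop
8. timeout(3):  <3:cand t2 ->
9. deliver 2→3:  nop
10. timeout(1):  <1:cand t2 ->
11. deliver 1→3:  nop
12. deliver 0→2:  nop
13. deliver 1→0:  <0:foll t2 ->
14. deliver 3→0:  nop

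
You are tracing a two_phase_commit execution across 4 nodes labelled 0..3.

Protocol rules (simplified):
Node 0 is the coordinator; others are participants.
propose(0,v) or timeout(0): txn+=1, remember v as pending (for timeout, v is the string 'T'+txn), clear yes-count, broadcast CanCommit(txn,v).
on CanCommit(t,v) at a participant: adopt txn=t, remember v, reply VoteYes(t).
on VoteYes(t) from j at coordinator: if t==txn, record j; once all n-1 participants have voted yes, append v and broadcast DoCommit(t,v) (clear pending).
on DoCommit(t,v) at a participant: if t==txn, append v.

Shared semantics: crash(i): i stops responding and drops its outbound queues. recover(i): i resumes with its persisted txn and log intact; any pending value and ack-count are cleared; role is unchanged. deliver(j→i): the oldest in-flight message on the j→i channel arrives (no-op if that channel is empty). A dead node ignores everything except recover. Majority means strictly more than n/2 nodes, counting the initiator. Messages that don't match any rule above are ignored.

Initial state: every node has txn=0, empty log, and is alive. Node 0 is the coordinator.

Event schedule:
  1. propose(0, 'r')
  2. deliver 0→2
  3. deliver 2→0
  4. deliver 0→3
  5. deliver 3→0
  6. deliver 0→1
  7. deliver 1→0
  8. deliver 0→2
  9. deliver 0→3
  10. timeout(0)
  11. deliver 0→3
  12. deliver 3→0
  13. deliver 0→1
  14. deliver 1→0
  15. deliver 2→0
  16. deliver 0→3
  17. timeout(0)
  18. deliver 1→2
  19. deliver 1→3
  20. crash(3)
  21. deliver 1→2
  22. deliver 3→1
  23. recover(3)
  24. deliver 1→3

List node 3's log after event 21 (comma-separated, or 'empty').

r

e1 propose(0,'r'): 0[coor,t=1,-]
e2 deliver 0→2: 2[part,t=1,-]
e3 deliver 2→0: ·
e4 deliver 0→3: 3[part,t=1,-]
e5 deliver 3→0: ·
e6 deliver 0→1: 1[part,t=1,-]
e7 deliver 1→0: 0[coor,t=1,r]
e8 deliver 0→2: 2[part,t=1,r]
e9 deliver 0→3: 3[part,t=1,r]
e10 timeout(0): 0[coor,t=2,r]
e11 deliver 0→3: 3[part,t=2,r]
e12 deliver 3→0: ·
e13 deliver 0→1: 1[part,t=1,r]
e14 deliver 1→0: ·
e15 deliver 2→0: ·
e16 deliver 0→3: ·
e17 timeout(0): 0[coor,t=3,r]
e18 deliver 1→2: ·
e19 deliver 1→3: ·
e20 crash(3): 3[✗part,t=2,r]
e21 deliver 1→2: ·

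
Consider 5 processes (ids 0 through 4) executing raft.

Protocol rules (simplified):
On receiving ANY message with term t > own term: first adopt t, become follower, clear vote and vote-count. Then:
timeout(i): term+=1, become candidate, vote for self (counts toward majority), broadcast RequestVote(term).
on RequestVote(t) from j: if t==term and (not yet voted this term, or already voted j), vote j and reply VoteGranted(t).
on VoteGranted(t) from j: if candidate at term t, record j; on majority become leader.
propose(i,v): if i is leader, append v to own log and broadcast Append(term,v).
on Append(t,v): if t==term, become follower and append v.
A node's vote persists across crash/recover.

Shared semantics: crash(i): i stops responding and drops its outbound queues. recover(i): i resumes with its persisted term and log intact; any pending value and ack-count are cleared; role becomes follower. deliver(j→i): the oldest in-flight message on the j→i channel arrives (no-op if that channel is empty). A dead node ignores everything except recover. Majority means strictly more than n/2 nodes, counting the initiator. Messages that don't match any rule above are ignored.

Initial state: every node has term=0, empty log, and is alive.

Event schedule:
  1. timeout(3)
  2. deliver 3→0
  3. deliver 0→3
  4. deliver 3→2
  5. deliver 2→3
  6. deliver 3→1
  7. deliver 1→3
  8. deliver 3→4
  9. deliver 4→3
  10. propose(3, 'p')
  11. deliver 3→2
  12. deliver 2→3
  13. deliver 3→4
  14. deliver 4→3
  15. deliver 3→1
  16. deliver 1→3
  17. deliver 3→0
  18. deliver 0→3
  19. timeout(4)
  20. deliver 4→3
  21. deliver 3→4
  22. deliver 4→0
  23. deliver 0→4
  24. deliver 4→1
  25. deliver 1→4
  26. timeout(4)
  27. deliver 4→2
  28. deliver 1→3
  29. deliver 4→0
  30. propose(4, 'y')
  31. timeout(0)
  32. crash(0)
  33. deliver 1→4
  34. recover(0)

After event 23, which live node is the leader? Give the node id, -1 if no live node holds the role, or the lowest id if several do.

4

e1 timeout(3): 3[cand,t=1,-]
e2 deliver 3→0: 0[foll,t=1,-]
e3 deliver 0→3: ·
e4 deliver 3→2: 2[foll,t=1,-]
e5 deliver 2→3: 3[lead,t=1,-]
e6 deliver 3→1: 1[foll,t=1,-]
e7 deliver 1→3: ·
e8 deliver 3→4: 4[foll,t=1,-]
e9 deliver 4→3: ·
e10 propose(3,'p'): 3[lead,t=1,p]
e11 deliver 3→2: 2[foll,t=1,p]
e12 deliver 2→3: ·
e13 deliver 3→4: 4[foll,t=1,p]
e14 deliver 4→3: ·
e15 deliver 3→1: 1[foll,t=1,p]
e16 deliver 1→3: ·
e17 deliver 3→0: 0[foll,t=1,p]
e18 deliver 0→3: ·
e19 timeout(4): 4[cand,t=2,p]
e20 deliver 4→3: 3[foll,t=2,p]
e21 deliver 3→4: ·
e22 deliver 4→0: 0[foll,t=2,p]
e23 deliver 0→4: 4[lead,t=2,p]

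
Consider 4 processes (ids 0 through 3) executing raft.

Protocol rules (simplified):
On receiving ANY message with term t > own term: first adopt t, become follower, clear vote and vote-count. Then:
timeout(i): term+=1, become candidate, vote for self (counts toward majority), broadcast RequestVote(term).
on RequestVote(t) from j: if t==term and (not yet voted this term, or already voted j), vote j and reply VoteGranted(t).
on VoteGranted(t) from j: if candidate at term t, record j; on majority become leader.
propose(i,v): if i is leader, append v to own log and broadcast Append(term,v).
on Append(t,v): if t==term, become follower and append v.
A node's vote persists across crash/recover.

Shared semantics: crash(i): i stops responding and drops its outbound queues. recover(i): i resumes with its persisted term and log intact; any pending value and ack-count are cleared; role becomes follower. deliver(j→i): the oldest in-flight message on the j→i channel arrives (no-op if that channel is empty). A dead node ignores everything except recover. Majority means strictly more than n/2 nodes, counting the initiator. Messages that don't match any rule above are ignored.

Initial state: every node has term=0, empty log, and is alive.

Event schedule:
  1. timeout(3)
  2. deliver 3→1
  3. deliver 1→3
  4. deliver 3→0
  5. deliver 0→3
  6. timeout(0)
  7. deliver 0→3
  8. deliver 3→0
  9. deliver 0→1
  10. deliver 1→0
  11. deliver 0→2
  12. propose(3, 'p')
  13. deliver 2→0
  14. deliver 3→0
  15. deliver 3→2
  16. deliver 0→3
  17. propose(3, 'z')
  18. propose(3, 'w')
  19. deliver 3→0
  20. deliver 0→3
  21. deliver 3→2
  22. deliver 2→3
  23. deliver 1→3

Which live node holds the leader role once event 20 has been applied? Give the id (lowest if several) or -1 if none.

[1] timeout(3) → N3(cand t1 [-])
[2] deliver 3→1 → N1(foll t1 [-])
[3] deliver 1→3 → ∅
[4] deliver 3→0 → N0(foll t1 [-])
[5] deliver 0→3 → N3(lead t1 [-])
[6] timeout(0) → N0(cand t2 [-])
[7] deliver 0→3 → N3(foll t2 [-])
[8] deliver 3→0 → ∅
[9] deliver 0→1 → N1(foll t2 [-])
[10] deliver 1→0 → N0(lead t2 [-])
[11] deliver 0→2 → N2(foll t2 [-])
[12] propose(3,'p') → ∅
[13] deliver 2→0 → ∅
[14] deliver 3→0 → ∅
[15] deliver 3→2 → ∅
[16] deliver 0→3 → ∅
[17] propose(3,'z') → ∅
[18] propose(3,'w') → ∅
[19] deliver 3→0 → ∅
[20] deliver 0→3 → ∅

0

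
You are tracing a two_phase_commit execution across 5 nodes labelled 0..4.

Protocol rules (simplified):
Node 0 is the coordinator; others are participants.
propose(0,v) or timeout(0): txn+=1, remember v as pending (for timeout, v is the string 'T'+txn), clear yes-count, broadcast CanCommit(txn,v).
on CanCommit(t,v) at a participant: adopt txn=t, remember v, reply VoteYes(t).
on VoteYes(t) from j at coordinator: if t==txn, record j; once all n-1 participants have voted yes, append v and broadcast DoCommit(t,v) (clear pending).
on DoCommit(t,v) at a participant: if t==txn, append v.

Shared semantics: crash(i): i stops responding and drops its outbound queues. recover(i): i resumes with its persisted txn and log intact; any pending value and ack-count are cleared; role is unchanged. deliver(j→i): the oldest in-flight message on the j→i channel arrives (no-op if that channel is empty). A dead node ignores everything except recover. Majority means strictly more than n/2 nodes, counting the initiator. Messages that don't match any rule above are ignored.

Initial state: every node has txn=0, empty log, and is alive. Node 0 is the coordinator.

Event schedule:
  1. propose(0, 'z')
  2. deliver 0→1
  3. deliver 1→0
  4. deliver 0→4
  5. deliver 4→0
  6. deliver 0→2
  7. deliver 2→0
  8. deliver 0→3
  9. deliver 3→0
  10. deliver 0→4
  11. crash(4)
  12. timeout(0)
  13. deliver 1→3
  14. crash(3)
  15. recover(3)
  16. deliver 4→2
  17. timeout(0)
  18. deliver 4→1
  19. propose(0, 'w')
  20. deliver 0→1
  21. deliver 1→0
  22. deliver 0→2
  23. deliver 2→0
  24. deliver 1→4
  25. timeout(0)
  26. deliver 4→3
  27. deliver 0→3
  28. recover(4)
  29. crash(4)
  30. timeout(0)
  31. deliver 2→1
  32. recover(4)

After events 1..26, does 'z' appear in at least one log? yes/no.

e1 propose(0,'z'): 0[coor,t=1,-]
e2 deliver 0→1: 1[part,t=1,-]
e3 deliver 1→0: ·
e4 deliver 0→4: 4[part,t=1,-]
e5 deliver 4→0: ·
e6 deliver 0→2: 2[part,t=1,-]
e7 deliver 2→0: ·
e8 deliver 0→3: 3[part,t=1,-]
e9 deliver 3→0: 0[coor,t=1,z]
e10 deliver 0→4: 4[part,t=1,z]
e11 crash(4): 4[✗part,t=1,z]
e12 timeout(0): 0[coor,t=2,z]
e13 deliver 1→3: ·
e14 crash(3): 3[✗part,t=1,-]
e15 recover(3): 3[part,t=1,-]
e16 deliver 4→2: ·
e17 timeout(0): 0[coor,t=3,z]
e18 deliver 4→1: ·
e19 propose(0,'w'): 0[coor,t=4,z]
e20 deliver 0→1: 1[part,t=1,z]
e21 deliver 1→0: ·
e22 deliver 0→2: 2[part,t=1,z]
e23 deliver 2→0: ·
e24 deliver 1→4: ·
e25 timeout(0): 0[coor,t=5,z]
e26 deliver 4→3: ·

yes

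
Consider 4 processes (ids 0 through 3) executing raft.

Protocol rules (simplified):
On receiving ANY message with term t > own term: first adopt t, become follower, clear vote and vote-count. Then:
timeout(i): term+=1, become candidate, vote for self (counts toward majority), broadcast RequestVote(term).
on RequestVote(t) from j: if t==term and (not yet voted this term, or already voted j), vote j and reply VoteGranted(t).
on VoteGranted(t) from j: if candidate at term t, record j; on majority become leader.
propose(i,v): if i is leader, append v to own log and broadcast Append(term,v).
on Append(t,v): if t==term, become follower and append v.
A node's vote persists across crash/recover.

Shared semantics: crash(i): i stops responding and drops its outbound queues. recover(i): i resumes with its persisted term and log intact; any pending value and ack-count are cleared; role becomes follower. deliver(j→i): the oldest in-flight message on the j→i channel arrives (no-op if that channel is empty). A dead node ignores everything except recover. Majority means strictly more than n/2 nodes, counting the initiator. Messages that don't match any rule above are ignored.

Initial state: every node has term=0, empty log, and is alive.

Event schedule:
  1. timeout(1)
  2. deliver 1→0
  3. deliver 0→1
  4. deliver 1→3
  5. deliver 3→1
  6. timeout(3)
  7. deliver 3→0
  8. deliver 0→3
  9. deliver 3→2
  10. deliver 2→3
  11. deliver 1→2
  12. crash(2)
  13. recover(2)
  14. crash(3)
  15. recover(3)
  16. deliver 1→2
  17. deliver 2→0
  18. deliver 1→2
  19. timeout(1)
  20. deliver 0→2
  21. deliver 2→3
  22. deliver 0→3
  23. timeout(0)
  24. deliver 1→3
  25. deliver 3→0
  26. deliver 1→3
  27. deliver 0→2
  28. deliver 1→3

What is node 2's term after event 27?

3

after 1 — timeout(1): n1:cand/t1/[-]
after 2 — deliver 1→0: n0:foll/t1/[-]
after 3 — deliver 0→1: ·
after 4 — deliver 1→3: n3:foll/t1/[-]
after 5 — deliver 3→1: n1:lead/t1/[-]
after 6 — timeout(3): n3:cand/t2/[-]
after 7 — deliver 3→0: n0:foll/t2/[-]
after 8 — deliver 0→3: ·
after 9 — deliver 3→2: n2:foll/t2/[-]
after 10 — deliver 2→3: n3:lead/t2/[-]
after 11 — deliver 1→2: ·
after 12 — crash(2): n2:✗foll/t2/[-]
after 13 — recover(2): n2:foll/t2/[-]
after 14 — crash(3): n3:✗lead/t2/[-]
after 15 — recover(3): n3:foll/t2/[-]
after 16 — deliver 1→2: ·
after 17 — deliver 2→0: ·
after 18 — deliver 1→2: ·
after 19 — timeout(1): n1:cand/t2/[-]
after 20 — deliver 0→2: ·
after 21 — deliver 2→3: ·
after 22 — deliver 0→3: ·
after 23 — timeout(0): n0:cand/t3/[-]
after 24 — deliver 1→3: ·
after 25 — deliver 3→0: ·
after 26 — deliver 1→3: ·
after 27 — deliver 0→2: n2:foll/t3/[-]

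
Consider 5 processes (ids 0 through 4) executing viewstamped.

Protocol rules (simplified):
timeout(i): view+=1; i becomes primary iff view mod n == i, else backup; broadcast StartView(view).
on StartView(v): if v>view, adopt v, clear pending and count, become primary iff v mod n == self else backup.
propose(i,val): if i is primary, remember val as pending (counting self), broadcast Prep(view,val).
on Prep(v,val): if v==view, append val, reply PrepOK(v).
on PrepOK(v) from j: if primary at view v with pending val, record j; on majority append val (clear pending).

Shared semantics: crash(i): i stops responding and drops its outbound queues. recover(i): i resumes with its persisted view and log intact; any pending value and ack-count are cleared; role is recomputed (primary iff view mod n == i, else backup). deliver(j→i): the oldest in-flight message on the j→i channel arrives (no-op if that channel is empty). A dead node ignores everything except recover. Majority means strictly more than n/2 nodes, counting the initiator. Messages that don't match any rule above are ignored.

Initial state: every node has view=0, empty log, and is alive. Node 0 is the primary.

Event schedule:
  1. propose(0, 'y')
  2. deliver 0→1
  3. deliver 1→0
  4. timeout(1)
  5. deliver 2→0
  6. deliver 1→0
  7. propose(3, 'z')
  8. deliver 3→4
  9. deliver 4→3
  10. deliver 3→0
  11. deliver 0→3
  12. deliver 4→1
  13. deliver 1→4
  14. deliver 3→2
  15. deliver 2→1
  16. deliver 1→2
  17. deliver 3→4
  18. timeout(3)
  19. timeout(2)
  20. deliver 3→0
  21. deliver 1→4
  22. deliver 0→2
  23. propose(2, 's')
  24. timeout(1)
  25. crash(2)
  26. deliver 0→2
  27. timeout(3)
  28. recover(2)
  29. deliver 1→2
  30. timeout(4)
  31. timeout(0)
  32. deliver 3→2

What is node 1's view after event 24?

2

after 1 — propose(0,'y'): ·
after 2 — deliver 0→1: n1:back/v0/[y]
after 3 — deliver 1→0: ·
after 4 — timeout(1): n1:prim/v1/[y]
after 5 — deliver 2→0: ·
after 6 — deliver 1→0: n0:back/v1/[-]
after 7 — propose(3,'z'): ·
after 8 — deliver 3→4: ·
after 9 — deliver 4→3: ·
after 10 — deliver 3→0: ·
after 11 — deliver 0→3: n3:back/v0/[y]
after 12 — deliver 4→1: ·
after 13 — deliver 1→4: n4:back/v1/[-]
after 14 — deliver 3→2: ·
after 15 — deliver 2→1: ·
after 16 — deliver 1→2: n2:back/v1/[-]
after 17 — deliver 3→4: ·
after 18 — timeout(3): n3:back/v1/[y]
after 19 — timeout(2): n2:prim/v2/[-]
after 20 — deliver 3→0: ·
after 21 — deliver 1→4: ·
after 22 — deliver 0→2: ·
after 23 — propose(2,'s'): ·
after 24 — timeout(1): n1:back/v2/[y]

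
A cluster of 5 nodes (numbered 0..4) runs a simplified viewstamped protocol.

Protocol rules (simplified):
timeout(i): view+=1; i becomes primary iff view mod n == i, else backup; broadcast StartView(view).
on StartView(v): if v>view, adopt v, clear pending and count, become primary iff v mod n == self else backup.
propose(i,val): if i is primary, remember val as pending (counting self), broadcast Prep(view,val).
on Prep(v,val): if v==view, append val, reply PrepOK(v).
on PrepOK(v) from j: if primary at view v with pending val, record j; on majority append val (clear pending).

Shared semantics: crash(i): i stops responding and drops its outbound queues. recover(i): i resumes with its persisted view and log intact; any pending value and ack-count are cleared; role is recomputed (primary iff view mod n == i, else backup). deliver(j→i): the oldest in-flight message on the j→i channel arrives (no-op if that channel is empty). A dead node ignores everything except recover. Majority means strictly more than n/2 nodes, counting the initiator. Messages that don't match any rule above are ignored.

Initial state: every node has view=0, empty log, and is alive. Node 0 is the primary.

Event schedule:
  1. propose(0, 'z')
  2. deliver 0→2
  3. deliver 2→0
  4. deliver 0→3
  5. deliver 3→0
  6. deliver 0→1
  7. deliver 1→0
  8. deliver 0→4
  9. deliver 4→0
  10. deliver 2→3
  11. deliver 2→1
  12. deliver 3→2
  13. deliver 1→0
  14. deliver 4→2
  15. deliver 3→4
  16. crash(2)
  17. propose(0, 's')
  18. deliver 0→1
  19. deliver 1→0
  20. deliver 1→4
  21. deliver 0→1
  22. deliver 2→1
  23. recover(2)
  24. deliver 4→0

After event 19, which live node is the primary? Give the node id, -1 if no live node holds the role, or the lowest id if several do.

0

e1 propose(0,'z'): ·
e2 deliver 0→2: 2[back,v=0,z]
e3 deliver 2→0: ·
e4 deliver 0→3: 3[back,v=0,z]
e5 deliver 3→0: 0[prim,v=0,z]
e6 deliver 0→1: 1[back,v=0,z]
e7 deliver 1→0: ·
e8 deliver 0→4: 4[back,v=0,z]
e9 deliver 4→0: ·
e10 deliver 2→3: ·
e11 deliver 2→1: ·
e12 deliver 3→2: ·
e13 deliver 1→0: ·
e14 deliver 4→2: ·
e15 deliver 3→4: ·
e16 crash(2): 2[✗back,v=0,z]
e17 propose(0,'s'): ·
e18 deliver 0→1: 1[back,v=0,z,s]
e19 deliver 1→0: ·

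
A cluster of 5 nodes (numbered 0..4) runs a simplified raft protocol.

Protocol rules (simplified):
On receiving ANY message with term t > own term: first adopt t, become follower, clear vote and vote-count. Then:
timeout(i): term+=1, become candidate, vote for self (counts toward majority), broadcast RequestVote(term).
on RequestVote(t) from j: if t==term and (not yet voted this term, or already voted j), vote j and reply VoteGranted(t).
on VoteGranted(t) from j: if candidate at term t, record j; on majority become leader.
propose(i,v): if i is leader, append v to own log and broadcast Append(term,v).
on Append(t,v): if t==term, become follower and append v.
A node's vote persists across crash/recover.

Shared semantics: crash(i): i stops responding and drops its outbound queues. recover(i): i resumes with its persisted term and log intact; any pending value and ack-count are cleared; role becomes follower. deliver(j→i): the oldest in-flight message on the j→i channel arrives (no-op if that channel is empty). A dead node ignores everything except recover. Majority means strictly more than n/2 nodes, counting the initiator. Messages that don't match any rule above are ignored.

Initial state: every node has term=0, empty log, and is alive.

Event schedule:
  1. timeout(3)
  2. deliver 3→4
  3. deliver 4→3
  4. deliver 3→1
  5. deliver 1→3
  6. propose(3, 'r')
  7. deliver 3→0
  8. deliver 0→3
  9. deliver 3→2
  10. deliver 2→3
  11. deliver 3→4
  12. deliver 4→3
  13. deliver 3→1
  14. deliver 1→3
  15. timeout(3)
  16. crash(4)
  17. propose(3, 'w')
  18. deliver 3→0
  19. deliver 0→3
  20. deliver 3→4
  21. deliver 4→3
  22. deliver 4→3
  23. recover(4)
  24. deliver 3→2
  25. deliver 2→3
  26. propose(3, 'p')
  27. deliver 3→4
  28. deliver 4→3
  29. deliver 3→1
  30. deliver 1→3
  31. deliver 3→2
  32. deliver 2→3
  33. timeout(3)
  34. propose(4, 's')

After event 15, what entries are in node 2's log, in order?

1. timeout(3):  <3:cand t1 ->
2. deliver 3→4:  <4:foll t1 ->
3. deliver 4→3:  nop
4. deliver 3→1:  <1:foll t1 ->
5. deliver 1→3:  <3:lead t1 ->
6. propose(3,'r'):  <3:lead t1 r>
7. deliver 3→0:  <0:foll t1 ->
8. deliver 0→3:  nop
9. deliver 3→2:  <2:foll t1 ->
10. deliver 2→3:  nop
11. deliver 3→4:  <4:foll t1 r>
12. deliver 4→3:  nop
13. deliver 3→1:  <1:foll t1 r>
14. deliver 1→3:  nop
15. timeout(3):  <3:cand t2 r>

empty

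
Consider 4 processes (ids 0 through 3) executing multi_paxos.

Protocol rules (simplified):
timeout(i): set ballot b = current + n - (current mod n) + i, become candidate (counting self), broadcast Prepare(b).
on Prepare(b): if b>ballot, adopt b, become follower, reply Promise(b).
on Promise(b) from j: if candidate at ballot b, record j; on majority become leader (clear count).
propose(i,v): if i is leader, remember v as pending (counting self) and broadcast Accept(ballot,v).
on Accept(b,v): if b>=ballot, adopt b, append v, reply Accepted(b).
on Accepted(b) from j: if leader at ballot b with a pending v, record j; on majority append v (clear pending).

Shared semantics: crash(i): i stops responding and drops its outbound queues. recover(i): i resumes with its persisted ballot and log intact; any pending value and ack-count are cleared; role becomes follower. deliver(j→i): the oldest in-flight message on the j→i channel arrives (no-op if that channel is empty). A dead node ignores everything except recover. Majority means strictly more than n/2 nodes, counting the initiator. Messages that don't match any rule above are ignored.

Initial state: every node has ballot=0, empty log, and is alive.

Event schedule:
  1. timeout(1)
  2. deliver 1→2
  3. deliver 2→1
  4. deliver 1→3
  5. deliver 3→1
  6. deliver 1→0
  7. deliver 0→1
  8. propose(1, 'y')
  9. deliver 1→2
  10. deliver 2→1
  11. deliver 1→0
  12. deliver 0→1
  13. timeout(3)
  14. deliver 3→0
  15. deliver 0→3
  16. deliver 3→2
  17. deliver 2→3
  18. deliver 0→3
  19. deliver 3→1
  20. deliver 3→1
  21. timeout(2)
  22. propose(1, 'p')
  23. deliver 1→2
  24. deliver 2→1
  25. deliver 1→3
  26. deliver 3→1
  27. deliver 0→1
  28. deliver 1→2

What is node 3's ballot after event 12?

5

after 1 — timeout(1): n1:cand/b5/[-]
after 2 — deliver 1→2: n2:foll/b5/[-]
after 3 — deliver 2→1: ·
after 4 — deliver 1→3: n3:foll/b5/[-]
after 5 — deliver 3→1: n1:lead/b5/[-]
after 6 — deliver 1→0: n0:foll/b5/[-]
after 7 — deliver 0→1: ·
after 8 — propose(1,'y'): ·
after 9 — deliver 1→2: n2:foll/b5/[y]
after 10 — deliver 2→1: ·
after 11 — deliver 1→0: n0:foll/b5/[y]
after 12 — deliver 0→1: n1:lead/b5/[y]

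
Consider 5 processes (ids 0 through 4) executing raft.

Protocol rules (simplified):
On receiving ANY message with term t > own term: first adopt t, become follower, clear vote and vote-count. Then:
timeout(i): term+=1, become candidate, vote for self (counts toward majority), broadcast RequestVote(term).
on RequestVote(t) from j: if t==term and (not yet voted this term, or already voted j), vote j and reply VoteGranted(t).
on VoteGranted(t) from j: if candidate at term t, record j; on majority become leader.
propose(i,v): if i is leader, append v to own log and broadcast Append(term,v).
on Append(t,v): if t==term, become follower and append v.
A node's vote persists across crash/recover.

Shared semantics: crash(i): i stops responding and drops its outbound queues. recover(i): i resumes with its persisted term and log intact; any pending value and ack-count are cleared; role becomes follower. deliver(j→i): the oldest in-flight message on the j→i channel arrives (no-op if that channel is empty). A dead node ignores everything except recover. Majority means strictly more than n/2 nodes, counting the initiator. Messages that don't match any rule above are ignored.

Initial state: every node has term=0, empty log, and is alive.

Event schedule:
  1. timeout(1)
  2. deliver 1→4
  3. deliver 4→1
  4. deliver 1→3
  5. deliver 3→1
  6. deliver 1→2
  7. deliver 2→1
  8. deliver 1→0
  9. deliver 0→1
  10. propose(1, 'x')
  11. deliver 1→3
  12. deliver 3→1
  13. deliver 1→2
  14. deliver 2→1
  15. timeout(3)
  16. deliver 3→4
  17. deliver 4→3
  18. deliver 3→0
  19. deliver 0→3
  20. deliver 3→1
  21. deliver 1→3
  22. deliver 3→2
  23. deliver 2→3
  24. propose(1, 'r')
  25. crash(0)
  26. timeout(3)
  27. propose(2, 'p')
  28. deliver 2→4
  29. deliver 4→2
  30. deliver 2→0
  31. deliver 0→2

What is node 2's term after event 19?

1

1. timeout(1):  <1:cand t1 ->
2. deliver 1→4:  <4:foll t1 ->
3. deliver 4→1:  nop
4. deliver 1→3:  <3:foll t1 ->
5. deliver 3→1:  <1:lead t1 ->
6. deliver 1→2:  <2:foll t1 ->
7. deliver 2→1:  nop
8. deliver 1→0:  <0:foll t1 ->
9. deliver 0→1:  nop
10. propose(1,'x'):  <1:lead t1 x>
11. deliver 1→3:  <3:foll t1 x>
12. deliver 3→1:  nop
13. deliver 1→2:  <2:foll t1 x>
14. deliver 2→1:  nop
15. timeout(3):  <3:cand t2 x>
16. deliver 3→4:  <4:foll t2 ->
17. deliver 4→3:  nop
18. deliver 3→0:  <0:foll t2 ->
19. deliver 0→3:  <3:lead t2 x>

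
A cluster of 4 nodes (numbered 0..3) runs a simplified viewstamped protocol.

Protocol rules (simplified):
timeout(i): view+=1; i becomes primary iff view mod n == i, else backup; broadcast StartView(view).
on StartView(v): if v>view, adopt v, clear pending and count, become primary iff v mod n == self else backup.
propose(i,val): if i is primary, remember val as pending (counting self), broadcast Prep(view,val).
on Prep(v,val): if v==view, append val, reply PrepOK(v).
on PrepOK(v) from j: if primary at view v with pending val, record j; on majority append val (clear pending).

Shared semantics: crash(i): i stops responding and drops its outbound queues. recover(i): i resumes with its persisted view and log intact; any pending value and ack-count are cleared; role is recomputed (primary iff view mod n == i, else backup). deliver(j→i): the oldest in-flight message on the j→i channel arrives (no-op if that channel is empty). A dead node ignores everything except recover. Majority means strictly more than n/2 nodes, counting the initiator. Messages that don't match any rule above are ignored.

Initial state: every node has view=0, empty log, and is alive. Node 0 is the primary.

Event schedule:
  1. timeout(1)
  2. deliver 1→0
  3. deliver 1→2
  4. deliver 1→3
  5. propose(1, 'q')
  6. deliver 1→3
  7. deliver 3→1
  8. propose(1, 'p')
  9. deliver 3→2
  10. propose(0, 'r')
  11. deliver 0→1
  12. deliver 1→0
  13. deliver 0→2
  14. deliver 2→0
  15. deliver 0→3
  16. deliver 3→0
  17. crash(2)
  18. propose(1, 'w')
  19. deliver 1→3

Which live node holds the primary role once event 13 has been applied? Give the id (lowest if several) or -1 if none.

step 1 timeout(1): 1={prim,v=1,log=-}
step 2 deliver 1→0: 0={back,v=1,log=-}
step 3 deliver 1→2: 2={back,v=1,log=-}
step 4 deliver 1→3: 3={back,v=1,log=-}
step 5 propose(1,'q'): —
step 6 deliver 1→3: 3={back,v=1,log=q}
step 7 deliver 3→1: —
step 8 propose(1,'p'): —
step 9 deliver 3→2: —
step 10 propose(0,'r'): —
step 11 deliver 0→1: —
step 12 deliver 1→0: 0={back,v=1,log=q}
step 13 deliver 0→2: —

1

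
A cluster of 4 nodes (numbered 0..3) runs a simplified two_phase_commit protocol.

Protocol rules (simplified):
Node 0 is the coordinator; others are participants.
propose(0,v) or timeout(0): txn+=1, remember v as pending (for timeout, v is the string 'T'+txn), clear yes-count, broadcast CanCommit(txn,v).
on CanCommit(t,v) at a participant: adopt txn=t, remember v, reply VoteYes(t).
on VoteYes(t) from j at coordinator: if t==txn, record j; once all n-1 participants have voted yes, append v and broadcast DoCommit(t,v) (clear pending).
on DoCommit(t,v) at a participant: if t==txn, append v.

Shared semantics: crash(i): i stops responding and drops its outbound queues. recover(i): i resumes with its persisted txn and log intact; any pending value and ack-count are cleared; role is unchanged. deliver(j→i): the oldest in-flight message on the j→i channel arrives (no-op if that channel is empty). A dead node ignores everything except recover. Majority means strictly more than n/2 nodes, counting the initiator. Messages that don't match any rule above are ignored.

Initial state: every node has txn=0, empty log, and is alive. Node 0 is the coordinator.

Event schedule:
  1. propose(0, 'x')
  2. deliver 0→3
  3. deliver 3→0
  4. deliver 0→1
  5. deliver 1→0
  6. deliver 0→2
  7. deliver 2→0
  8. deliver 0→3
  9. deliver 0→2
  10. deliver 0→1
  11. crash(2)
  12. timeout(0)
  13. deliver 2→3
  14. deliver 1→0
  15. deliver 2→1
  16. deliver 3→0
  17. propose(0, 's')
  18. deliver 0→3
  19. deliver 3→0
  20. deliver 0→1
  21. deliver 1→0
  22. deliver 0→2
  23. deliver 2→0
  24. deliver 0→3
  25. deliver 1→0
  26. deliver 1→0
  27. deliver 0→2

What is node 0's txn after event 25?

3

e1 propose(0,'x'): 0[coor,t=1,-]
e2 deliver 0→3: 3[part,t=1,-]
e3 deliver 3→0: ·
e4 deliver 0→1: 1[part,t=1,-]
e5 deliver 1→0: ·
e6 deliver 0→2: 2[part,t=1,-]
e7 deliver 2→0: 0[coor,t=1,x]
e8 deliver 0→3: 3[part,t=1,x]
e9 deliver 0→2: 2[part,t=1,x]
e10 deliver 0→1: 1[part,t=1,x]
e11 crash(2): 2[✗part,t=1,x]
e12 timeout(0): 0[coor,t=2,x]
e13 deliver 2→3: ·
e14 deliver 1→0: ·
e15 deliver 2→1: ·
e16 deliver 3→0: ·
e17 propose(0,'s'): 0[coor,t=3,x]
e18 deliver 0→3: 3[part,t=2,x]
e19 deliver 3→0: ·
e20 deliver 0→1: 1[part,t=2,x]
e21 deliver 1→0: ·
e22 deliver 0→2: ·
e23 deliver 2→0: ·
e24 deliver 0→3: 3[part,t=3,x]
e25 deliver 1→0: ·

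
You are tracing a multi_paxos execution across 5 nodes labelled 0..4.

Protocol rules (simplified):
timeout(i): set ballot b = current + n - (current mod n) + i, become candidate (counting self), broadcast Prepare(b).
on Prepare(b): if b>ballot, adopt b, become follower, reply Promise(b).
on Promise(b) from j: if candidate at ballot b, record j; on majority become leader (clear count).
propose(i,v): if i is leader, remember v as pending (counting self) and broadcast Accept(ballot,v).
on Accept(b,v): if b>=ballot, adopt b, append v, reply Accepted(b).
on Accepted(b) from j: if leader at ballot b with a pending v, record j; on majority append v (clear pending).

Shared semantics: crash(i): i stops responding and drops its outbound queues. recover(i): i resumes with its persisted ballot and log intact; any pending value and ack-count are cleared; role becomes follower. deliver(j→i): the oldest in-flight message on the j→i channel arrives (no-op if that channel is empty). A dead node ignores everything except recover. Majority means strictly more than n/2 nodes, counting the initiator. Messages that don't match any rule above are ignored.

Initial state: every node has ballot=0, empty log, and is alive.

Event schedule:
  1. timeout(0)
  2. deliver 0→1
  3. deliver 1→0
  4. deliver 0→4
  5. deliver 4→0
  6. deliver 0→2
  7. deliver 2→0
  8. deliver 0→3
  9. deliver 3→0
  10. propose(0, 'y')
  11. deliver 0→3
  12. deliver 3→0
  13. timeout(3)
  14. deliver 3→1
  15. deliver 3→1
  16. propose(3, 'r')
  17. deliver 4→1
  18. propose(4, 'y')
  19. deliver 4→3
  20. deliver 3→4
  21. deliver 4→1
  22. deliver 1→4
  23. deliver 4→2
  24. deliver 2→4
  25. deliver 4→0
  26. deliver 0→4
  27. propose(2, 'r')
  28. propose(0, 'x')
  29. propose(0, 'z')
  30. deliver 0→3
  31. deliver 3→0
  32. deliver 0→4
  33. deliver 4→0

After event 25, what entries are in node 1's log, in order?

empty

after 1 — timeout(0): n0:cand/b5/[-]
after 2 — deliver 0→1: n1:foll/b5/[-]
after 3 — deliver 1→0: ·
after 4 — deliver 0→4: n4:foll/b5/[-]
after 5 — deliver 4→0: n0:lead/b5/[-]
after 6 — deliver 0→2: n2:foll/b5/[-]
after 7 — deliver 2→0: ·
after 8 — deliver 0→3: n3:foll/b5/[-]
after 9 — deliver 3→0: ·
after 10 — propose(0,'y'): ·
after 11 — deliver 0→3: n3:foll/b5/[y]
after 12 — deliver 3→0: ·
after 13 — timeout(3): n3:cand/b13/[y]
after 14 — deliver 3→1: n1:foll/b13/[-]
after 15 — deliver 3→1: ·
after 16 — propose(3,'r'): ·
after 17 — deliver 4→1: ·
after 18 — propose(4,'y'): ·
after 19 — deliver 4→3: ·
after 20 — deliver 3→4: n4:foll/b13/[-]
after 21 — deliver 4→1: ·
after 22 — deliver 1→4: ·
after 23 — deliver 4→2: ·
after 24 — deliver 2→4: ·
after 25 — deliver 4→0: ·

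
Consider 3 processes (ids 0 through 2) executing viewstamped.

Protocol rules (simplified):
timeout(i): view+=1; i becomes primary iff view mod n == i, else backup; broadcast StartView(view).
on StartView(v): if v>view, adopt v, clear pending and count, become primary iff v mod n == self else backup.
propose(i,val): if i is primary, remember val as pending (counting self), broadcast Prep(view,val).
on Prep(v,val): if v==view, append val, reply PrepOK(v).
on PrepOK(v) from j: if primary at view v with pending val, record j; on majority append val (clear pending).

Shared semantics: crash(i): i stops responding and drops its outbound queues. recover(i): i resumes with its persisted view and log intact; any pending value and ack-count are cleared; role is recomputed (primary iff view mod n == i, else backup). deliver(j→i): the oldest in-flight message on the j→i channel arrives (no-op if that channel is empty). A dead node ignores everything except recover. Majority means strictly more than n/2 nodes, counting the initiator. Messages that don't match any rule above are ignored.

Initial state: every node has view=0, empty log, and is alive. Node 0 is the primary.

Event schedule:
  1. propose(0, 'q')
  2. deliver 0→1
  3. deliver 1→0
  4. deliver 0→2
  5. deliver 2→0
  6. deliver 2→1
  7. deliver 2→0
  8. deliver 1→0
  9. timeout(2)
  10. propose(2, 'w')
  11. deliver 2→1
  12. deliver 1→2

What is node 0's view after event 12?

0

step 1 propose(0,'q'): —
step 2 deliver 0→1: 1={back,v=0,log=q}
step 3 deliver 1→0: 0={prim,v=0,log=q}
step 4 deliver 0→2: 2={back,v=0,log=q}
step 5 deliver 2→0: —
step 6 deliver 2→1: —
step 7 deliver 2→0: —
step 8 deliver 1→0: —
step 9 timeout(2): 2={back,v=1,log=q}
step 10 propose(2,'w'): —
step 11 deliver 2→1: 1={prim,v=1,log=q}
step 12 deliver 1→2: —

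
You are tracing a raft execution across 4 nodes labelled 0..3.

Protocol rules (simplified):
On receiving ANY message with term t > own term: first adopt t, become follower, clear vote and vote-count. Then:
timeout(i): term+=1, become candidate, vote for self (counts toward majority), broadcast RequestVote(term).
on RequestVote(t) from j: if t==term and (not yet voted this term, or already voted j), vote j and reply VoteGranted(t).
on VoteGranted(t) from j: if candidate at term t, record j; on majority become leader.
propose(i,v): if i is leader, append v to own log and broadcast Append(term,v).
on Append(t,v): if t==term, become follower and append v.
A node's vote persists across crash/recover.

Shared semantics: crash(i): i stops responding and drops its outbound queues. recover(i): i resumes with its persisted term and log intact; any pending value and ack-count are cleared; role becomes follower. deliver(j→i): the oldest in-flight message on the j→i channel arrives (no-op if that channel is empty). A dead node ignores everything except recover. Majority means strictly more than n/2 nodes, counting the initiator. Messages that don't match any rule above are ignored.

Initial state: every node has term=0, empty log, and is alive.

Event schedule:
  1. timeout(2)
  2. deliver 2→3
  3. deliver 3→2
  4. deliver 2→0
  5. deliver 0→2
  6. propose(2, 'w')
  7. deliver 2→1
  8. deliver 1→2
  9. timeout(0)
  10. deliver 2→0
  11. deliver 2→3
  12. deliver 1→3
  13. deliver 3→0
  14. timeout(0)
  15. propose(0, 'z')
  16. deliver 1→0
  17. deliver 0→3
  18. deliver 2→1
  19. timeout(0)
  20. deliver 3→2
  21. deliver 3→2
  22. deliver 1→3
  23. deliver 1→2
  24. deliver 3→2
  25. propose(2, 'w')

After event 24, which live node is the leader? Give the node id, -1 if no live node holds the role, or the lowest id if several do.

2

after 1 — timeout(2): n2:cand/t1/[-]
after 2 — deliver 2→3: n3:foll/t1/[-]
after 3 — deliver 3→2: ·
after 4 — deliver 2→0: n0:foll/t1/[-]
after 5 — deliver 0→2: n2:lead/t1/[-]
after 6 — propose(2,'w'): n2:lead/t1/[w]
after 7 — deliver 2→1: n1:foll/t1/[-]
after 8 — deliver 1→2: ·
after 9 — timeout(0): n0:cand/t2/[-]
after 10 — deliver 2→0: ·
after 11 — deliver 2→3: n3:foll/t1/[w]
after 12 — deliver 1→3: ·
after 13 — deliver 3→0: ·
after 14 — timeout(0): n0:cand/t3/[-]
after 15 — propose(0,'z'): ·
after 16 — deliver 1→0: ·
after 17 — deliver 0→3: n3:foll/t2/[w]
after 18 — deliver 2→1: n1:foll/t1/[w]
after 19 — timeout(0): n0:cand/t4/[-]
after 20 — deliver 3→2: ·
after 21 — deliver 3→2: ·
after 22 — deliver 1→3: ·
after 23 — deliver 1→2: ·
after 24 — deliver 3→2: ·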